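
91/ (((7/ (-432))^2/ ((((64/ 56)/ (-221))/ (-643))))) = 1492992/ 535619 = 2.79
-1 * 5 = -5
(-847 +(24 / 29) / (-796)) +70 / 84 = -29299403 / 34626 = -846.17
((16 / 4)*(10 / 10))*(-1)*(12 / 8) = -6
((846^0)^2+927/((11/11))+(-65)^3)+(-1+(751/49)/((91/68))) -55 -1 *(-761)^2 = -3802914098/4459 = -852862.55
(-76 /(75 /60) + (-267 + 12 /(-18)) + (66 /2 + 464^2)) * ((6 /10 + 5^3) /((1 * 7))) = 2025305024 /525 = 3857723.86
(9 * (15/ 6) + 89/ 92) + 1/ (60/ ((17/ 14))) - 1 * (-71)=94.49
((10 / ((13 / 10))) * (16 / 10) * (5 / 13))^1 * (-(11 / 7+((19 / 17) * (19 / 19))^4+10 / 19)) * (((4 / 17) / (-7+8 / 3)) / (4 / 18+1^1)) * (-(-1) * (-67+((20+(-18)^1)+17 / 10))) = -222237975594240 / 4563719987827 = -48.70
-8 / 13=-0.62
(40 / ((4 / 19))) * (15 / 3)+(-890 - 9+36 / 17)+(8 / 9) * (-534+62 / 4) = -62389 / 153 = -407.77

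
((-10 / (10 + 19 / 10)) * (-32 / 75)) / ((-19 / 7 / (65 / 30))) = -0.29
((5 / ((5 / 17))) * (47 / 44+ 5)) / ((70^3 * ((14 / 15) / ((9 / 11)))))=122553 / 464833600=0.00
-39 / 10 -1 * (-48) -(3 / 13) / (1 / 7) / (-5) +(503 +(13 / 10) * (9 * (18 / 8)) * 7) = 380483 / 520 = 731.70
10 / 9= 1.11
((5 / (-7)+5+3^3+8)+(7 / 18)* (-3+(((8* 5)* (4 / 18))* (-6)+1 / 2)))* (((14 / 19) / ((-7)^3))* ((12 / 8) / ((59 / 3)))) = -13285 / 4614036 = -0.00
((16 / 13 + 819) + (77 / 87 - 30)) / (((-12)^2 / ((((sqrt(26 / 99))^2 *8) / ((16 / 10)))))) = 559220 / 77517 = 7.21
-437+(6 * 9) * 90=4423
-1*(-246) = 246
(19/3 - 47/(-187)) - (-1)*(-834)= -464180/561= -827.42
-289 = -289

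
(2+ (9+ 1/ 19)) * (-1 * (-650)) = 136500/ 19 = 7184.21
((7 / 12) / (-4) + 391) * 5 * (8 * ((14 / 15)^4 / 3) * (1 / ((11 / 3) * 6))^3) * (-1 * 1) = -45045161 / 121287375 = -0.37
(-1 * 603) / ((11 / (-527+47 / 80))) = 25394139 / 880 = 28856.98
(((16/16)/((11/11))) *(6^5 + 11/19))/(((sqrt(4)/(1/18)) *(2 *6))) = 147755/8208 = 18.00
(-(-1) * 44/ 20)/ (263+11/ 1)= 11/ 1370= 0.01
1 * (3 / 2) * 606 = 909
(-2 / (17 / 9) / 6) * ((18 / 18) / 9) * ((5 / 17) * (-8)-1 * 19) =121 / 289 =0.42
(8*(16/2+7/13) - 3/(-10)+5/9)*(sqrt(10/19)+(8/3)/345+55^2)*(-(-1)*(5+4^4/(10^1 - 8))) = 566447*sqrt(190)/1170+33696106371319/1210950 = 27832848.24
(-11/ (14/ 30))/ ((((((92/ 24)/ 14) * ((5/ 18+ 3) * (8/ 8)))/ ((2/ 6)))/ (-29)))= 344520/ 1357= 253.88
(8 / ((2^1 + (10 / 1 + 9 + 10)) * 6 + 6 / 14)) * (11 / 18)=308 / 11745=0.03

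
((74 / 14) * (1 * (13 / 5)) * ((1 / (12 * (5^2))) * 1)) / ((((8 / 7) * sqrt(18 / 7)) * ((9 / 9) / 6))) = 481 * sqrt(14) / 12000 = 0.15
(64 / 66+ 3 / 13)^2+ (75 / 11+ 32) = 7409362 / 184041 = 40.26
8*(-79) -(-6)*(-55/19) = -12338/19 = -649.37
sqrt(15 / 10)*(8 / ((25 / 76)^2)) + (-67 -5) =-72 + 23104*sqrt(6) / 625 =18.55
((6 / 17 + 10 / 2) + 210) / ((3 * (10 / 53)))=194033 / 510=380.46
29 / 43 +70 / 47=4373 / 2021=2.16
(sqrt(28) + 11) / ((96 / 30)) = 5 * sqrt(7) / 8 + 55 / 16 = 5.09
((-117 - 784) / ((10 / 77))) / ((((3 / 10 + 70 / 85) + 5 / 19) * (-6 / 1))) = 22408771 / 26874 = 833.85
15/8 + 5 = 55/8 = 6.88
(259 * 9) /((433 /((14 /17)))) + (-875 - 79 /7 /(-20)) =-896572221 /1030540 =-870.00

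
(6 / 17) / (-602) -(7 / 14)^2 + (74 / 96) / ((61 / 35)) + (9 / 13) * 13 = 137715271 / 14982576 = 9.19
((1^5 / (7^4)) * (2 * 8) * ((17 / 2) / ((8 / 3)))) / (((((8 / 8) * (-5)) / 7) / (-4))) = 204 / 1715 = 0.12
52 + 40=92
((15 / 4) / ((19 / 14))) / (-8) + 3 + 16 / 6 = 4853 / 912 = 5.32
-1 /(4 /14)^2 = -49 /4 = -12.25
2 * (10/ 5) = 4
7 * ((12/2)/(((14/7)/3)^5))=5103/16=318.94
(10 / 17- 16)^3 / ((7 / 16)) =-287755648 / 34391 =-8367.18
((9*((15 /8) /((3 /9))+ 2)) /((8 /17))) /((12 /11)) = 34221 /256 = 133.68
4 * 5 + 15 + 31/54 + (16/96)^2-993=-103399/108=-957.40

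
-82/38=-41/19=-2.16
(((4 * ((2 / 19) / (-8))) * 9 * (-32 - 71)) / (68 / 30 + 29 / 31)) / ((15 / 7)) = 201159 / 28291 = 7.11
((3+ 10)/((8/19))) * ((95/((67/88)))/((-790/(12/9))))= -103246/15879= -6.50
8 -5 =3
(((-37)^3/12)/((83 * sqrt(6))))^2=2565726409/5952096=431.06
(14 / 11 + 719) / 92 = 7923 / 1012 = 7.83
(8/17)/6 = 4/51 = 0.08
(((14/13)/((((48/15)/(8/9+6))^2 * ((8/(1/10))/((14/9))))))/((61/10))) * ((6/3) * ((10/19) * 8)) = 5886125/43935372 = 0.13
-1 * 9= -9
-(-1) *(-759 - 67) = -826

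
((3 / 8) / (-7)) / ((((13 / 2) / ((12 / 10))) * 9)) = -1 / 910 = -0.00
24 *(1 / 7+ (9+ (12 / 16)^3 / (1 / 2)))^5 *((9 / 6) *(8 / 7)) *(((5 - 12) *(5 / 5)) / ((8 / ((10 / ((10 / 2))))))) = -7151914.69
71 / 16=4.44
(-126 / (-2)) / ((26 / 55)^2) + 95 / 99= 18931145 / 66924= 282.88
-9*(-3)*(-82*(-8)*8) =141696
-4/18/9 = -2/81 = -0.02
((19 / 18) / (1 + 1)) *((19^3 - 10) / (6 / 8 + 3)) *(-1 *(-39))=187967 / 5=37593.40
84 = 84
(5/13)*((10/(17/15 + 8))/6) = 125/1781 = 0.07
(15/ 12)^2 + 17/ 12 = 2.98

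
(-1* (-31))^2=961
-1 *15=-15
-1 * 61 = -61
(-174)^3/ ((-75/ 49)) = 86044392/ 25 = 3441775.68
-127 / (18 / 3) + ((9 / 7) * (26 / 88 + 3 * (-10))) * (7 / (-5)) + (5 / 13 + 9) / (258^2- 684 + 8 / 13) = 2282336929 / 70656960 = 32.30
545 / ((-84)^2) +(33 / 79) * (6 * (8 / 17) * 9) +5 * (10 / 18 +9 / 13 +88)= 18763241681 / 41063568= 456.93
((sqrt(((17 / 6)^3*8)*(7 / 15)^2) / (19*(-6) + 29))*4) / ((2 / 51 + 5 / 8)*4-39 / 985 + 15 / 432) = -0.11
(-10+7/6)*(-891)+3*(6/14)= 110205/14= 7871.79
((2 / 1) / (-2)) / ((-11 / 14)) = 14 / 11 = 1.27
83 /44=1.89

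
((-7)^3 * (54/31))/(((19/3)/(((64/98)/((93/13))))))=-157248/18259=-8.61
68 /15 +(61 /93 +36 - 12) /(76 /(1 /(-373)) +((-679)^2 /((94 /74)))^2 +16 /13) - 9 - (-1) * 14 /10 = -1078885422873993961 /351810464002122405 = -3.07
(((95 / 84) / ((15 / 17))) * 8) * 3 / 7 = 646 / 147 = 4.39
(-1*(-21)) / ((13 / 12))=252 / 13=19.38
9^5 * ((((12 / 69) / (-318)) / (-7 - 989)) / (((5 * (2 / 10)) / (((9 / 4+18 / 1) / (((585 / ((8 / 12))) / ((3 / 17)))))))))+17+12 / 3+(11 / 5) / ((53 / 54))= 10393716453 / 447202340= 23.24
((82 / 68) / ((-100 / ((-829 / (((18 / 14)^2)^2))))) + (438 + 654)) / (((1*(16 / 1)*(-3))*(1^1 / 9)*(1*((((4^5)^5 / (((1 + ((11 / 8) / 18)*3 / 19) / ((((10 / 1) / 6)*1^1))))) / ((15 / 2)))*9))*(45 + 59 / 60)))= -22559309183047 / 11234991547586903181015121920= -0.00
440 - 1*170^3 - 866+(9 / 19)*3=-93355067 / 19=-4913424.58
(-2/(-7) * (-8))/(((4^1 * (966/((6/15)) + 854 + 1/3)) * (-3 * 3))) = 1/51492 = 0.00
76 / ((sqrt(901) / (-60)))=-151.92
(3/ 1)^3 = 27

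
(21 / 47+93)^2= 19289664 / 2209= 8732.31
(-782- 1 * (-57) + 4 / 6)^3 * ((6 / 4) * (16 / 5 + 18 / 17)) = -1857196060777 / 765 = -2427707268.99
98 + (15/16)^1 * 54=1189/8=148.62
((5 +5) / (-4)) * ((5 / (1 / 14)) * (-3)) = 525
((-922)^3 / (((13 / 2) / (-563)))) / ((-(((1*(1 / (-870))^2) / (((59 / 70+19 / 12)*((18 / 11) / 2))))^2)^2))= -158105488685461993691635993575973948332630000 / 456989533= -345971794249961505555174300000000000.00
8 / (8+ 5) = 8 / 13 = 0.62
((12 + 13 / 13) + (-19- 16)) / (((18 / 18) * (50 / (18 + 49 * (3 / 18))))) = -1727 / 150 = -11.51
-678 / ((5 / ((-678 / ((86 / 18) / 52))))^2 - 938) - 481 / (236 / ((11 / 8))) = -370800501537739429 / 178301879855071904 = -2.08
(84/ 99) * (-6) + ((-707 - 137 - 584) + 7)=-15687/ 11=-1426.09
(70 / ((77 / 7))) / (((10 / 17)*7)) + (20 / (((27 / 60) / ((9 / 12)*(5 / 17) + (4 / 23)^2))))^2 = 9066961755473 / 72058777659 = 125.83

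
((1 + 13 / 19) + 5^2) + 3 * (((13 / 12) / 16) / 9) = 292279 / 10944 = 26.71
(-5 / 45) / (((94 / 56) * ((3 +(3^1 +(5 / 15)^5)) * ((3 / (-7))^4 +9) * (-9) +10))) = 16807 / 121406640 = 0.00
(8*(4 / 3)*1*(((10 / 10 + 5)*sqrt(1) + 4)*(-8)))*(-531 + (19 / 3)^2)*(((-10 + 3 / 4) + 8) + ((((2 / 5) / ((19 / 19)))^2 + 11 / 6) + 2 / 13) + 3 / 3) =4184164096 / 5265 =794713.03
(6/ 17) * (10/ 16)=0.22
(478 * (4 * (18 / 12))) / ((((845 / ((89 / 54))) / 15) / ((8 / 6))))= 111.88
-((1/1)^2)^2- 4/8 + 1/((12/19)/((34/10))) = 233/60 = 3.88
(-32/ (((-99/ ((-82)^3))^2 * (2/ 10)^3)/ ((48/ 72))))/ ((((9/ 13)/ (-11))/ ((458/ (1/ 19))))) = 275128469692091392000/ 24057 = 11436524491503154.67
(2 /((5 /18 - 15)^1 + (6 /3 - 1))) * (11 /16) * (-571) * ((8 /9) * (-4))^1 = -50248 /247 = -203.43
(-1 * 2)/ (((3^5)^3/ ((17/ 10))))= -17/ 71744535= -0.00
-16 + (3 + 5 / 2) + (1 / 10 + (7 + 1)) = -12 / 5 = -2.40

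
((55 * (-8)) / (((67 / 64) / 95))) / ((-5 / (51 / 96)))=4242.39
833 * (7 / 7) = 833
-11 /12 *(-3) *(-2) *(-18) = 99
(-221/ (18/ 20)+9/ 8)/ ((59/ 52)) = -228787/ 1062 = -215.43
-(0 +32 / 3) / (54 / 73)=-1168 / 81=-14.42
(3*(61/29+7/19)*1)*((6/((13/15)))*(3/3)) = 367740/7163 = 51.34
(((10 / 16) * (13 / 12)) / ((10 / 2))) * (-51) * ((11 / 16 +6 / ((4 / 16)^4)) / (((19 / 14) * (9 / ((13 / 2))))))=-494469157 / 87552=-5647.72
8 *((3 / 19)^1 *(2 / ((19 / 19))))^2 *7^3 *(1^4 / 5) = 98784 / 1805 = 54.73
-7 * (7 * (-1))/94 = 49/94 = 0.52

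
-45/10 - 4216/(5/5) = -8441/2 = -4220.50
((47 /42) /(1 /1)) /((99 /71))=3337 /4158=0.80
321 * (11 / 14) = 3531 / 14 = 252.21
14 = 14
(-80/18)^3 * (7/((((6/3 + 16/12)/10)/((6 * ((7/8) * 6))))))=-1568000/27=-58074.07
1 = 1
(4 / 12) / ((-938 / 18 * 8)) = -3 / 3752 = -0.00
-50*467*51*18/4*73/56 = -391194225/56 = -6985611.16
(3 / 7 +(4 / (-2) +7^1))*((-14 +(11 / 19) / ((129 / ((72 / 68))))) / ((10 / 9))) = -349884 / 5117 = -68.38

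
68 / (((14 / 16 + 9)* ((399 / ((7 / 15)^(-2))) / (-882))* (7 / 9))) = -6609600 / 73549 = -89.87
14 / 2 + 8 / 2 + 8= 19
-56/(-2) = 28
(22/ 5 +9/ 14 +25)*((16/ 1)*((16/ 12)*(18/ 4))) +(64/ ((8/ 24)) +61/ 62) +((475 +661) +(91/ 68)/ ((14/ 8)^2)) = 4213.54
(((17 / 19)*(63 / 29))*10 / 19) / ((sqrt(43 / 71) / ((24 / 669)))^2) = 0.00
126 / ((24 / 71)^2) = 35287 / 32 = 1102.72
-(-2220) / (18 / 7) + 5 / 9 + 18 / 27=7781 / 9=864.56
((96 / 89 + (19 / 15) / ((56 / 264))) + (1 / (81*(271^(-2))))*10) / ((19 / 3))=2289465991 / 1597995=1432.71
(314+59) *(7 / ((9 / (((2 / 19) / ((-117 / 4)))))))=-20888 / 20007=-1.04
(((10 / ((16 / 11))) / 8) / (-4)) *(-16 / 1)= 3.44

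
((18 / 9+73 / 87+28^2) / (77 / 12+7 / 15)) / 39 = 1369100 / 467103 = 2.93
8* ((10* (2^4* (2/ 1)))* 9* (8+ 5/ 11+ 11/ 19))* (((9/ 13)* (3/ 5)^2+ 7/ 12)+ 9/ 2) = 15077658624/ 13585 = 1109875.50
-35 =-35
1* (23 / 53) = 23 / 53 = 0.43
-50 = -50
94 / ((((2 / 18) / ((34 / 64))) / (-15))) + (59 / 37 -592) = -7331.97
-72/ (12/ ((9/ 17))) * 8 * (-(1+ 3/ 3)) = 864/ 17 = 50.82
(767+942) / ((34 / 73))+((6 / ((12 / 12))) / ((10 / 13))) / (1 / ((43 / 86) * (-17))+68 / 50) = 10997401 / 2992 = 3675.60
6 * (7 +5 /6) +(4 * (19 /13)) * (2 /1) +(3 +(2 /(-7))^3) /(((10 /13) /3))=70.30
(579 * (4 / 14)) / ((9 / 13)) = 5018 / 21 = 238.95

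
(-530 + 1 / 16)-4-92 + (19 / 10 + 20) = -48323 / 80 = -604.04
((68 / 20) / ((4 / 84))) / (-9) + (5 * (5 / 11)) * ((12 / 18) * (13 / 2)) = 316 / 165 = 1.92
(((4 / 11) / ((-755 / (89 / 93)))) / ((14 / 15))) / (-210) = 89 / 37845885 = 0.00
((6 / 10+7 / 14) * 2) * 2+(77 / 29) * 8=3718 / 145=25.64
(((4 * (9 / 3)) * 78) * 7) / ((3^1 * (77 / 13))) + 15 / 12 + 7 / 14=16301 / 44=370.48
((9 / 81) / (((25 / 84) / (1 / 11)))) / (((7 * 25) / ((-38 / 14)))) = -76 / 144375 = -0.00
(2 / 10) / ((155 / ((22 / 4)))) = 11 / 1550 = 0.01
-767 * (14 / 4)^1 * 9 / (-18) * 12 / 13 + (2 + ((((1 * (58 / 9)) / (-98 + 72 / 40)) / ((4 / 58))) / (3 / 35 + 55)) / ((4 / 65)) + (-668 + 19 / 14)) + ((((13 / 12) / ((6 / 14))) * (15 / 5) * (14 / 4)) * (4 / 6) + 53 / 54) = 31966829513 / 53930016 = 592.75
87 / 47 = 1.85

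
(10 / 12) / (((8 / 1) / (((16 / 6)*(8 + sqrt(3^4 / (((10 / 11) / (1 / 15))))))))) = sqrt(66) / 12 + 20 / 9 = 2.90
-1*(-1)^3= 1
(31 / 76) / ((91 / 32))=248 / 1729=0.14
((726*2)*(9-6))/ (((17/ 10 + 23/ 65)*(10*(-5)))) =-18876/ 445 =-42.42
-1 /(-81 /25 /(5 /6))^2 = -0.07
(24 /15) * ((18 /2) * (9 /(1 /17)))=2203.20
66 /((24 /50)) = 275 /2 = 137.50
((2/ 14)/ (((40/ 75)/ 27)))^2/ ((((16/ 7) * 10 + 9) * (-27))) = -6075/ 99904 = -0.06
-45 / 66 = -15 / 22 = -0.68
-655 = -655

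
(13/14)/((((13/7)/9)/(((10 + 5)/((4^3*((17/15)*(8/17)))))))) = 2025/1024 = 1.98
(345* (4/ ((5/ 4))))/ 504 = 46/ 21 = 2.19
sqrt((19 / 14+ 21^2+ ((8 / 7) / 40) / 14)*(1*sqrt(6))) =9*sqrt(1115)*6^(3 / 4) / 35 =32.92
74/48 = 37/24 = 1.54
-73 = -73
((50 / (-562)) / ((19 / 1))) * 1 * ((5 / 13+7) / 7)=-2400 / 485849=-0.00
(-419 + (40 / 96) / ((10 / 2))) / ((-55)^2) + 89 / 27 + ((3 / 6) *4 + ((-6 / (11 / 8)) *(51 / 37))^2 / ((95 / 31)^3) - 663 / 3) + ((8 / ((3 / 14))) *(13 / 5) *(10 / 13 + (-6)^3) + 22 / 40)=-161865600979497589 / 7669258814250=-21105.77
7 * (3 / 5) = 21 / 5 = 4.20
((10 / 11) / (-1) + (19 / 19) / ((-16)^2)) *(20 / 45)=-2549 / 6336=-0.40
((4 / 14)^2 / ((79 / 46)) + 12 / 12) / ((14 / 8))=16220 / 27097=0.60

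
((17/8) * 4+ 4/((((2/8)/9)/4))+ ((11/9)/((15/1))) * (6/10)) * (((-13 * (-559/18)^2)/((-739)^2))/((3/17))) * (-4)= 18165578903147/59718331350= 304.19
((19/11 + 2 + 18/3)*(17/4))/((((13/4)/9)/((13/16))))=16371/176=93.02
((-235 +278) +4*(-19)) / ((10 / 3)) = -99 / 10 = -9.90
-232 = -232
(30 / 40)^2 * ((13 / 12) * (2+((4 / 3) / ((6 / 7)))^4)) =334997 / 69984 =4.79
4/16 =1/4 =0.25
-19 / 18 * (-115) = 2185 / 18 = 121.39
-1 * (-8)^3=512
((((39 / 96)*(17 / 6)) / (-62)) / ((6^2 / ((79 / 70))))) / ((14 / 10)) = -17459 / 41997312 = -0.00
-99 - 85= -184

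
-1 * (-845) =845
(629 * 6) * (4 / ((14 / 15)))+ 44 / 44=16175.29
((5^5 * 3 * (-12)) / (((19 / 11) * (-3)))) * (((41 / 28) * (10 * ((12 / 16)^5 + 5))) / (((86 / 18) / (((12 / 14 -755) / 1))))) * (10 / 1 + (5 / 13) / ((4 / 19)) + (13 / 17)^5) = -4807700474672988741234375 / 1513338385721344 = -3176883980.50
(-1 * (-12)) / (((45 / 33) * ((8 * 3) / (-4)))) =-22 / 15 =-1.47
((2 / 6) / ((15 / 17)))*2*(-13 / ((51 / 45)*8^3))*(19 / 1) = -247 / 768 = -0.32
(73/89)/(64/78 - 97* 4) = -2847/1343900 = -0.00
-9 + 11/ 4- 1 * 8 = -57/ 4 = -14.25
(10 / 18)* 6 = 10 / 3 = 3.33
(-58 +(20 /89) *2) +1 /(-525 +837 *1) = -57.55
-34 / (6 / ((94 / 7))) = -1598 / 21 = -76.10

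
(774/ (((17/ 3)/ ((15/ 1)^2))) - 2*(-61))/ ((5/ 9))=4720716/ 85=55537.84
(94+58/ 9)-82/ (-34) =102.86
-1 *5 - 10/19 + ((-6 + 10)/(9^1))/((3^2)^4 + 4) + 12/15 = -4.73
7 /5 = 1.40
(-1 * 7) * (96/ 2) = -336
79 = 79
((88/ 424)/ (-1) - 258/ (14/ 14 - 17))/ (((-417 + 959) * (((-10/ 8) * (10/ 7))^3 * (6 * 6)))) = -2314907/ 16158375000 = -0.00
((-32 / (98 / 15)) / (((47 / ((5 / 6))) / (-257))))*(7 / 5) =10280 / 329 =31.25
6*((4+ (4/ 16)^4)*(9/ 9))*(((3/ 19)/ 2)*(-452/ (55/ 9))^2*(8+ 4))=1144957923/ 9196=124506.08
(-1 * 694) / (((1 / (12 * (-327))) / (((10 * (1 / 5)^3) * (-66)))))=-359469792 / 25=-14378791.68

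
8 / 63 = 0.13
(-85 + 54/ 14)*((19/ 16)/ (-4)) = 1349/ 56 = 24.09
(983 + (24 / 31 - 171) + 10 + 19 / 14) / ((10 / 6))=1073019 / 2170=494.48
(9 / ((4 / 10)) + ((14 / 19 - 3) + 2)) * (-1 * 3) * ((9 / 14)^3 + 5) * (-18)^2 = -2966885415 / 26068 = -113813.31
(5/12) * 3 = 5/4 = 1.25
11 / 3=3.67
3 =3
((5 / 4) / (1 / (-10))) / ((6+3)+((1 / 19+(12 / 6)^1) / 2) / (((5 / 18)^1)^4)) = -296875 / 4307814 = -0.07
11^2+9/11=1340/11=121.82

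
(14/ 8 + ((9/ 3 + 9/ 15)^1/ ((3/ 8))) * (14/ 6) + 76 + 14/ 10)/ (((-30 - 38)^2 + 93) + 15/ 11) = 22341/ 1038040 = 0.02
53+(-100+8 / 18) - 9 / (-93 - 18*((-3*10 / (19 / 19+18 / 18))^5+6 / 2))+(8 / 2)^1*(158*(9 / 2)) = 114711472550 / 41005809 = 2797.44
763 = 763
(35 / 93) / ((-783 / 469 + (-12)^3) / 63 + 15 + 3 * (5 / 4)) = -91924 / 2126259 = -0.04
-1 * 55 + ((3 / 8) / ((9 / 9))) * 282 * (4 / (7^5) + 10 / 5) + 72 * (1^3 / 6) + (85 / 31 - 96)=78430881 / 1042034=75.27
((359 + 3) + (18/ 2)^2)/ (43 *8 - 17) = 1.35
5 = 5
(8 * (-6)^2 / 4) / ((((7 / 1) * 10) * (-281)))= -36 / 9835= -0.00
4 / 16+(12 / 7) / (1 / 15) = 727 / 28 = 25.96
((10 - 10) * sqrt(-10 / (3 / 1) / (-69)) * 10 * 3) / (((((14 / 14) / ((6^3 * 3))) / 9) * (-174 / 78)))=0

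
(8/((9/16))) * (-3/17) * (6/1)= -256/17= -15.06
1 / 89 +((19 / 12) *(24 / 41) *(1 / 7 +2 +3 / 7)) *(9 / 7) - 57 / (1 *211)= 105835766 / 37727011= 2.81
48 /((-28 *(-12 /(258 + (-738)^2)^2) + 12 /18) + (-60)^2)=65981819912 /4949552907567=0.01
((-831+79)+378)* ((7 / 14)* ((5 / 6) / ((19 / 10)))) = -4675 / 57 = -82.02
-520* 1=-520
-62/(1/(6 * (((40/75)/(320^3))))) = -31/5120000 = -0.00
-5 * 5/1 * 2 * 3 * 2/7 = -300/7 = -42.86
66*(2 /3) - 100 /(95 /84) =-44.42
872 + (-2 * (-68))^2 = 19368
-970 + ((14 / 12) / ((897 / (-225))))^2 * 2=-173407315 / 178802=-969.83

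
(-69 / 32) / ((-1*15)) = 23 / 160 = 0.14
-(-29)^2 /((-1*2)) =841 /2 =420.50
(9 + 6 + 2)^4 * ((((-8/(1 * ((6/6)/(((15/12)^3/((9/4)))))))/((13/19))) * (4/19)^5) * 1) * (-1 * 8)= 42762752000/15247557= 2804.56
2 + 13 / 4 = 5.25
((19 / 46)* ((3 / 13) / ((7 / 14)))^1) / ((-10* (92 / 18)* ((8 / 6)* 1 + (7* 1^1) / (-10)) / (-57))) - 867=-11920101 / 13754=-866.66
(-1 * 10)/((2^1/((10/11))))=-50/11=-4.55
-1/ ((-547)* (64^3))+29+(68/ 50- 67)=-131347775463/ 3584819200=-36.64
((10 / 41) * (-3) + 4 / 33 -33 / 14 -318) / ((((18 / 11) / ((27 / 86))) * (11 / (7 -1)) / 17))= -310068219 / 543004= -571.02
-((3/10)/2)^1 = -3/20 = -0.15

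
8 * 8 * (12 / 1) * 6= 4608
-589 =-589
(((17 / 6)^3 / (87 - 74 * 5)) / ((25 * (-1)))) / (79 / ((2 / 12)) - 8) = 4913 / 712141200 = 0.00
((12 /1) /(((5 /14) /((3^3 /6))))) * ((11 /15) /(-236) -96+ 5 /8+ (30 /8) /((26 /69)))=-247672719 /19175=-12916.44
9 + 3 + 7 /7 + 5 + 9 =27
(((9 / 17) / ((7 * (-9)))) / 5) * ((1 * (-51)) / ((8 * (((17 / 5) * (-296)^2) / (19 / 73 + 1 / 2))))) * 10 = 45 / 164566528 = 0.00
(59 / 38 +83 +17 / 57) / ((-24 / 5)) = -48365 / 2736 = -17.68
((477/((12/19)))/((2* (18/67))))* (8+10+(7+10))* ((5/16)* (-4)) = -11807075/192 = -61495.18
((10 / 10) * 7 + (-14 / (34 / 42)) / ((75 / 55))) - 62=-5753 / 85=-67.68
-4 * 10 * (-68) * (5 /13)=13600 /13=1046.15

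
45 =45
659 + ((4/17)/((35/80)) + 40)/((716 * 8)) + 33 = 58961771/85204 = 692.01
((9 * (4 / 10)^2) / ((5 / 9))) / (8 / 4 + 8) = 162 / 625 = 0.26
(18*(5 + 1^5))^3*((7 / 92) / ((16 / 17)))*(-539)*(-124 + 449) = -410308373475 / 23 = -17839494498.91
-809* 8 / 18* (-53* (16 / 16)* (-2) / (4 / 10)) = -857540 / 9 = -95282.22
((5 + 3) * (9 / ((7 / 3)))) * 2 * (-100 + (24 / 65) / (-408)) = -47736432 / 7735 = -6171.48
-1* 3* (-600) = 1800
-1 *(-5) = 5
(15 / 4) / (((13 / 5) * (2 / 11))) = 825 / 104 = 7.93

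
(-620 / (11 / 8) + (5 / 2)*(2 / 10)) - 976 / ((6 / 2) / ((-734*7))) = 110293409 / 66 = 1671112.26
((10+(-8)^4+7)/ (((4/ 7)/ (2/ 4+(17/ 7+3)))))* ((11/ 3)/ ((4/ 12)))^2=41306859/ 8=5163357.38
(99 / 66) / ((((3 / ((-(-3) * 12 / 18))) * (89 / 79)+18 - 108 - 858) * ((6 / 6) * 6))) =-79 / 299034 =-0.00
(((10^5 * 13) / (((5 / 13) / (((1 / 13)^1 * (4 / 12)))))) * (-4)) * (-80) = 83200000 / 3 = 27733333.33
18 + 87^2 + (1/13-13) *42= 91575/13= 7044.23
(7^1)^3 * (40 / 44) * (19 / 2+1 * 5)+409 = 54234 / 11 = 4930.36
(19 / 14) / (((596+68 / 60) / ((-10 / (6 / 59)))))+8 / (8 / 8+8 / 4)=919109 / 376194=2.44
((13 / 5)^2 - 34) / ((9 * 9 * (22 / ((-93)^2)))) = -218147 / 1650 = -132.21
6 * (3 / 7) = 18 / 7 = 2.57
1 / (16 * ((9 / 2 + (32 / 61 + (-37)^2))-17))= 61 / 1324456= 0.00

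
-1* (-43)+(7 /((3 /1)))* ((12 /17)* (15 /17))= 12847 /289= 44.45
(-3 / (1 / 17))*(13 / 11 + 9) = -5712 / 11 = -519.27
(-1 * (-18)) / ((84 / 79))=237 / 14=16.93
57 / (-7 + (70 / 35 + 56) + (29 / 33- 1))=1881 / 1679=1.12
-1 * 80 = -80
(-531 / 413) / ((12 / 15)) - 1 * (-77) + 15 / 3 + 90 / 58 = 66539 / 812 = 81.94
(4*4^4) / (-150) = -512 / 75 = -6.83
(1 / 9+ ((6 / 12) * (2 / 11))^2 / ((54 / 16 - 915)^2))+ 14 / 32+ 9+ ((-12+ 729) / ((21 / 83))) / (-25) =-103.81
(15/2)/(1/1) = 15/2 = 7.50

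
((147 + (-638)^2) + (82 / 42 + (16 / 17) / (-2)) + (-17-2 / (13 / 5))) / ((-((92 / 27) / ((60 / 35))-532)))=51021841707 / 66414257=768.24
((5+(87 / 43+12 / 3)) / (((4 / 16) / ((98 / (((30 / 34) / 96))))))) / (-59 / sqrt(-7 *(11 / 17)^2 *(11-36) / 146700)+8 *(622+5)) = 185868449536 *sqrt(1141) / 92016870675+11928937022464 / 92016870675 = 197.87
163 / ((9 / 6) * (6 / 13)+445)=2119 / 5794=0.37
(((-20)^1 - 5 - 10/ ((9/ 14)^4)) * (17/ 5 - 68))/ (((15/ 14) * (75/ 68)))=33712938952/ 7381125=4567.45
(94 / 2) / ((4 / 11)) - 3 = 505 / 4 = 126.25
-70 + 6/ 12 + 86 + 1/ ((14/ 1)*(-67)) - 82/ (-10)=57919/ 2345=24.70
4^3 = 64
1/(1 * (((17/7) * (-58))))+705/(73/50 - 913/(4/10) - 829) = -5974169/25554162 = -0.23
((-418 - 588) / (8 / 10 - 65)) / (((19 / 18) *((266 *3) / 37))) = 186110 / 270389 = 0.69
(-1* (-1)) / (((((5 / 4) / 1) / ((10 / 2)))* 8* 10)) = 1 / 20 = 0.05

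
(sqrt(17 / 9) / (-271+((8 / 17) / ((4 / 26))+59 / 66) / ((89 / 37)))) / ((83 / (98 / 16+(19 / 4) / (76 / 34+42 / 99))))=-0.00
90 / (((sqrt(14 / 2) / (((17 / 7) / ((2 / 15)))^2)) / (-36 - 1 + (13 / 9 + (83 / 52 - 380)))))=-62987441625 * sqrt(7) / 35672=-4671706.28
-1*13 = -13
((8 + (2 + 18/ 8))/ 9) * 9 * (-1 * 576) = -7056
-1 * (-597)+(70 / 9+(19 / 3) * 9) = 5956 / 9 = 661.78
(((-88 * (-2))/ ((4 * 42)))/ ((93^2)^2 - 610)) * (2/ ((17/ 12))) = 176/ 8901746329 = 0.00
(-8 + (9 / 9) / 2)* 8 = -60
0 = 0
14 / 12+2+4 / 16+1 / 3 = 15 / 4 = 3.75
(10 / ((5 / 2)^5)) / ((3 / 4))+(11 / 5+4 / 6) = 1877 / 625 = 3.00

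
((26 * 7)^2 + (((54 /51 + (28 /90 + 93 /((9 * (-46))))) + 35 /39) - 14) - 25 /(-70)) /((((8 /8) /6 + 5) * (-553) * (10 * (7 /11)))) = -583195288489 /320231668575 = -1.82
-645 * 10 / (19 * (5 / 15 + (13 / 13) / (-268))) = -1037160 / 1007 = -1029.95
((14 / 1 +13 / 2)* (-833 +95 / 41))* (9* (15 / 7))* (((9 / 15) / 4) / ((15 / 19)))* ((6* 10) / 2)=-26207631 / 14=-1871973.64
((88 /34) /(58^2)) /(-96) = -11 /1372512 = -0.00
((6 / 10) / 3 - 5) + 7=11 / 5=2.20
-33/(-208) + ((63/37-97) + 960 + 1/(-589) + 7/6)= 11776946507/13598832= 866.03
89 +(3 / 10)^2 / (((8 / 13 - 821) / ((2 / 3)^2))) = 23729612 / 266625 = 89.00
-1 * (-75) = 75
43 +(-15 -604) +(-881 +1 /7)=-10198 /7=-1456.86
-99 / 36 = -11 / 4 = -2.75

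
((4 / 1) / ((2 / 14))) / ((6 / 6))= 28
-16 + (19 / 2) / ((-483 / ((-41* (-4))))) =-19.23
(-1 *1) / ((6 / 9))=-3 / 2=-1.50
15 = 15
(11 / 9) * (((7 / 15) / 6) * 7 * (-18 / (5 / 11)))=-5929 / 225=-26.35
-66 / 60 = -1.10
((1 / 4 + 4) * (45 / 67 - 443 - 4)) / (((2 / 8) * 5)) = -508368 / 335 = -1517.52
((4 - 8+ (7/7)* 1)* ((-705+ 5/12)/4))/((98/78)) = 329745/784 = 420.59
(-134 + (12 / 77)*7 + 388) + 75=3631 / 11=330.09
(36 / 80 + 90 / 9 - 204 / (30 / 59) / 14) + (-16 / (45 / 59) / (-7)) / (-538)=-6173017 / 338940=-18.21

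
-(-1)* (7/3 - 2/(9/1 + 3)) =2.17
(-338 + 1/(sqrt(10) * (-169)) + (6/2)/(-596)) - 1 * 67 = -241383/596 - sqrt(10)/1690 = -405.01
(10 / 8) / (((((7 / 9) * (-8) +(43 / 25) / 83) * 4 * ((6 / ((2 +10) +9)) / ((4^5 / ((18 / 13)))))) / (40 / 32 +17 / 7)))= -55568500 / 115813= -479.81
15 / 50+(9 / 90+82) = 412 / 5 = 82.40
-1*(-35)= 35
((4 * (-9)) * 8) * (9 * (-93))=241056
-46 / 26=-23 / 13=-1.77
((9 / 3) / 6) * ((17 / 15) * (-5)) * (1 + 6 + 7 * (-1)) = 0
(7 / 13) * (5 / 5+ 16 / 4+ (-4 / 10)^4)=21987 / 8125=2.71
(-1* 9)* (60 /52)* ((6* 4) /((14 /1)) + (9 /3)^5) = -231255 /91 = -2541.26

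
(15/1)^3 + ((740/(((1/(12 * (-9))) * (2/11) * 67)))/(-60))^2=68820651/4489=15330.95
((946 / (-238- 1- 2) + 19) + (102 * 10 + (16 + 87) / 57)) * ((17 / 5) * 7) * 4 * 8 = 54239796352 / 68685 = 789689.11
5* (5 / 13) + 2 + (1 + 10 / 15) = 218 / 39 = 5.59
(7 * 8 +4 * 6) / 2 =40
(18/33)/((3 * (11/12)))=24/121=0.20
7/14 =1/2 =0.50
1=1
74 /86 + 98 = 4251 /43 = 98.86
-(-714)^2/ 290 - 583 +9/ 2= -677561/ 290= -2336.42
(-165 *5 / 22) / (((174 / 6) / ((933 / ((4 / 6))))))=-209925 / 116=-1809.70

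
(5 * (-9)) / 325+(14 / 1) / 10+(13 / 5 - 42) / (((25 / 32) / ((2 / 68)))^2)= 14155634 / 11740625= 1.21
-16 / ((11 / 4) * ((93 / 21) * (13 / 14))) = -6272 / 4433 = -1.41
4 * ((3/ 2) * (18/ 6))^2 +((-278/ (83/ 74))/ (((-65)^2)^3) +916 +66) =6654133300932553/ 6259767921875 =1063.00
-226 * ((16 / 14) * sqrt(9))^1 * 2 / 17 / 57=-3616 / 2261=-1.60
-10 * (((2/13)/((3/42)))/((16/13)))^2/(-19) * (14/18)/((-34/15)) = -8575/15504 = -0.55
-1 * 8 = -8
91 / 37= 2.46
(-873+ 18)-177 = -1032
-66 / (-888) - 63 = -9313 / 148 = -62.93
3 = 3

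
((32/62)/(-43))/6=-8/3999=-0.00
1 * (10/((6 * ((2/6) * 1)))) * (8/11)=40/11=3.64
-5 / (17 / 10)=-50 / 17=-2.94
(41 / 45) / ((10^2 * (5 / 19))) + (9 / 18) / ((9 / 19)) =24529 / 22500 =1.09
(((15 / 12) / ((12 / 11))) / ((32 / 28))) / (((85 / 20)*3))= 385 / 4896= 0.08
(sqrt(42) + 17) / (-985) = -17 / 985 - sqrt(42) / 985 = -0.02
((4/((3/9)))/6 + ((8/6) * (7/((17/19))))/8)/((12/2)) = 337/612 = 0.55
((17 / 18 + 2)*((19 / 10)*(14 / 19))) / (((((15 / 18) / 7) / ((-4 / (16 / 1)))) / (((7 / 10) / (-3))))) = 18179 / 9000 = 2.02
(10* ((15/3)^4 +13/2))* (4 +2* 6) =101040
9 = 9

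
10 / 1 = 10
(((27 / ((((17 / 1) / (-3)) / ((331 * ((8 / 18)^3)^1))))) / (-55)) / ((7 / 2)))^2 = 1795047424 / 3469799025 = 0.52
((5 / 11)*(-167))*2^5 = -26720 / 11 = -2429.09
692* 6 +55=4207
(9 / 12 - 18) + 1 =-65 / 4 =-16.25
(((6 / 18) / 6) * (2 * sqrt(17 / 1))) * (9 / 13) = 0.32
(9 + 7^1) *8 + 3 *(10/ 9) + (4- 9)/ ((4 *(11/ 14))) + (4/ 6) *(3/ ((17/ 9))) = 146759/ 1122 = 130.80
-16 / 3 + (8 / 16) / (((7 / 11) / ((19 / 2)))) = 179 / 84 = 2.13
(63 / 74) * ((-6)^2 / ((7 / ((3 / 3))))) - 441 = -436.62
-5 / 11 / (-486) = 5 / 5346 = 0.00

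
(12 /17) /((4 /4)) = 12 /17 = 0.71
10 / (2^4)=5 / 8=0.62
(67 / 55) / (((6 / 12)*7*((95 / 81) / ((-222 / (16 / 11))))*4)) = -602397 / 53200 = -11.32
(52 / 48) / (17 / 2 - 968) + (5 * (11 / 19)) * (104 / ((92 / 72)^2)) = 1123080803 / 6090906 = 184.39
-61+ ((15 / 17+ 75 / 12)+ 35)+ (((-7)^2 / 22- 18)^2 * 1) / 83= -2709554 / 170731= -15.87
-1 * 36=-36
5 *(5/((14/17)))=30.36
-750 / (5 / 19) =-2850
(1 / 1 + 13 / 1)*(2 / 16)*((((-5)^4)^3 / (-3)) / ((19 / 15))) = -112433182.57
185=185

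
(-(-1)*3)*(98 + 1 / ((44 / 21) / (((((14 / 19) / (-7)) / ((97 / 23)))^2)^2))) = 37311383874555966 / 126909468721211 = 294.00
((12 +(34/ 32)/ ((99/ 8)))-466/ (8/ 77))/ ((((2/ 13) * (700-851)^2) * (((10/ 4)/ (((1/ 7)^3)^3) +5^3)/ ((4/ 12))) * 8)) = -23027849/ 43723329404372640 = -0.00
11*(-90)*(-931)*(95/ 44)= 3980025/ 2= 1990012.50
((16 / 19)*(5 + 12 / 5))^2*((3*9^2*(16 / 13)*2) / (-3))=-908402688 / 117325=-7742.62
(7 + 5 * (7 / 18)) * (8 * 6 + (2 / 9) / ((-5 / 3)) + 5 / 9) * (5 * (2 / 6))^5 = 219261875 / 39366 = 5569.83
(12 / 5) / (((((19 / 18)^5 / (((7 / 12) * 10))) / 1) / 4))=105815808 / 2476099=42.73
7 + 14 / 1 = 21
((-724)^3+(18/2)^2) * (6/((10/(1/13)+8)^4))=-379503343/60445656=-6.28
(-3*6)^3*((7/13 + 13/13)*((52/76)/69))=-38880/437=-88.97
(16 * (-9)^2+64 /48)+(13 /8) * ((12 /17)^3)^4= 1297.36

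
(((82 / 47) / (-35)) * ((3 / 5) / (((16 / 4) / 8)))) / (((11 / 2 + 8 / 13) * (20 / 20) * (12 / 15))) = -1066 / 87185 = -0.01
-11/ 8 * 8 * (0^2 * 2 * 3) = 0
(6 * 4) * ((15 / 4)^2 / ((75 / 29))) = 261 / 2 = 130.50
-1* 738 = -738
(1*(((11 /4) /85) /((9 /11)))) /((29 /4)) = 121 /22185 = 0.01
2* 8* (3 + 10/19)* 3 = 3216/19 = 169.26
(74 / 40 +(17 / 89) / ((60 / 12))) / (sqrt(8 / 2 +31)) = 3361 * sqrt(35) / 62300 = 0.32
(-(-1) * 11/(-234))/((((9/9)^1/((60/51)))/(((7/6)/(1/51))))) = -385/117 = -3.29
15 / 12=5 / 4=1.25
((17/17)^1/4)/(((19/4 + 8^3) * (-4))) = -1/8268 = -0.00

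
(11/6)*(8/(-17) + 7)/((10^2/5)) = 407/680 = 0.60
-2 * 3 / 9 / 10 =-1 / 15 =-0.07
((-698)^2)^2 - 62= 237367737554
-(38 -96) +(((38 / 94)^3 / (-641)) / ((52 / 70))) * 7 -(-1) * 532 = 1020883649165 / 1730314118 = 590.00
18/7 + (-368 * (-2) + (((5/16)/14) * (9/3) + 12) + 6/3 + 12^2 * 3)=265359/224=1184.64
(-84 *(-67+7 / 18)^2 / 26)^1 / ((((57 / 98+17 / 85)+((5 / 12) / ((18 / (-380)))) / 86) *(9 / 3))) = -212031771490 / 30145089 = -7033.71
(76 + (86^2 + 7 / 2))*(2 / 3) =14951 / 3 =4983.67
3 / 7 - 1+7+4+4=101 / 7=14.43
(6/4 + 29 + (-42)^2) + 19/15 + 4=53993/30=1799.77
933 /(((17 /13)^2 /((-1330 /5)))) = -41942082 /289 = -145128.31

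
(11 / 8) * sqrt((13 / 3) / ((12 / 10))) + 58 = 11 * sqrt(130) / 48 + 58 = 60.61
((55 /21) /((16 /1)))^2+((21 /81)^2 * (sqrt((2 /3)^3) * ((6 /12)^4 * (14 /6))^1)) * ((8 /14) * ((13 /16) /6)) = 637 * sqrt(6) /3779136+3025 /112896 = 0.03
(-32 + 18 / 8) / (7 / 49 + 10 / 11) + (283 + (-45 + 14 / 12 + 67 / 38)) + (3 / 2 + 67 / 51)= 22548601 / 104652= 215.46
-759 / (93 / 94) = -767.16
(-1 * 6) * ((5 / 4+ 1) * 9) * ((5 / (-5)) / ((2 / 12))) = 729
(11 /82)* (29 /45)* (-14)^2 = 31262 /1845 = 16.94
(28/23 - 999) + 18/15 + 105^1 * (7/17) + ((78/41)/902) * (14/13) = -34463332744/36149905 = -953.35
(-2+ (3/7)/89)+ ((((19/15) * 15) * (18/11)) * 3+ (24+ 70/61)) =48669527/418033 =116.43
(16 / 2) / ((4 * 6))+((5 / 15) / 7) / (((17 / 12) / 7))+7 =386 / 51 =7.57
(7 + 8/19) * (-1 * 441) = -62181/19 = -3272.68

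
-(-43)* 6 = 258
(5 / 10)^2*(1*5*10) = 25 / 2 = 12.50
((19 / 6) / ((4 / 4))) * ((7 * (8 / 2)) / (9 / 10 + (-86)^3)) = -0.00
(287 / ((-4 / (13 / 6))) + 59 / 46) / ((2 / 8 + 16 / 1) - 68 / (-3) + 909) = -17021 / 104650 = -0.16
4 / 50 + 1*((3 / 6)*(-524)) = -261.92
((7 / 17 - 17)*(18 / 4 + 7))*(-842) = 2730606 / 17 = 160623.88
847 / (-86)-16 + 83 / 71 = -150695 / 6106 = -24.68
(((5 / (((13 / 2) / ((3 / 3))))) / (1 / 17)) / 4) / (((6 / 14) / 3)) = 595 / 26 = 22.88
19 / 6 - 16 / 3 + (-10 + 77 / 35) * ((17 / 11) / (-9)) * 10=247 / 22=11.23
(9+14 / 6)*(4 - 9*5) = -1394 / 3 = -464.67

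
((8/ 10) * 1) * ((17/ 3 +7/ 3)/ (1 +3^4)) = 0.08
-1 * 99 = -99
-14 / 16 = -7 / 8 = -0.88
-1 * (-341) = 341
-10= -10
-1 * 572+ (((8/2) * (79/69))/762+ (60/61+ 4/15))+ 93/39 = -59243413919/104235885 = -568.36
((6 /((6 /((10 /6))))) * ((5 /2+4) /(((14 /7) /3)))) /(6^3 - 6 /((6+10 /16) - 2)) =2405 /31776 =0.08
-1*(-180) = 180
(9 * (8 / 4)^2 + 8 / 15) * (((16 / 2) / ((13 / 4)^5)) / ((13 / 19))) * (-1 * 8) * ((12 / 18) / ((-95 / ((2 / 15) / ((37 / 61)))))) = 8762949632 / 602747773875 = 0.01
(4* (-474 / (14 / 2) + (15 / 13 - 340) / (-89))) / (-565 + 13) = 517583 / 1117662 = 0.46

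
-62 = -62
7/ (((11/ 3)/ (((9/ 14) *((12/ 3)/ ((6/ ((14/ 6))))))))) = 21/ 11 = 1.91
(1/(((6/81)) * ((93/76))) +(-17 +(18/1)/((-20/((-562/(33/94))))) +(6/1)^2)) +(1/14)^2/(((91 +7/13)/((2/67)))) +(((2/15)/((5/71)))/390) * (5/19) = 43557653166026123/29614996511100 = 1470.80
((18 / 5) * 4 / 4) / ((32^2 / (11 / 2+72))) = 279 / 1024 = 0.27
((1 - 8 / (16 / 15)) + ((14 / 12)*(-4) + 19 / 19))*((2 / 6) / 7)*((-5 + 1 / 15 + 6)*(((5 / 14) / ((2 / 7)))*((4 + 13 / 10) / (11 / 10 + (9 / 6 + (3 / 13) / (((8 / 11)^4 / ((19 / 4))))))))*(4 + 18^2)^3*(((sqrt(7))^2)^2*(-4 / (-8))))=-85046916391370752 / 187422687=-453770660.07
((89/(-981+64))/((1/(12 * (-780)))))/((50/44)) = 3665376/4585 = 799.43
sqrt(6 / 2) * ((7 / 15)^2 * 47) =2303 * sqrt(3) / 225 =17.73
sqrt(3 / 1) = sqrt(3) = 1.73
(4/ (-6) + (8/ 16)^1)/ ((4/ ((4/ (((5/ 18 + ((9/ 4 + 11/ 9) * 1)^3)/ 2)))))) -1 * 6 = -11812062/ 1966085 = -6.01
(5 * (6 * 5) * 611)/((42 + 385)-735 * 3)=-45825/889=-51.55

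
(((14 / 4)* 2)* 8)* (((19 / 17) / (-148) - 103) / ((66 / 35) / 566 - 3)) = 5989781315 / 3111663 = 1924.95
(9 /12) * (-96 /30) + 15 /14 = -93 /70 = -1.33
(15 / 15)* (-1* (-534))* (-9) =-4806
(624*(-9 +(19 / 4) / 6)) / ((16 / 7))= -17927 / 8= -2240.88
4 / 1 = 4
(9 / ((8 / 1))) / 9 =0.12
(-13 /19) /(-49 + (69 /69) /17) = 17 /1216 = 0.01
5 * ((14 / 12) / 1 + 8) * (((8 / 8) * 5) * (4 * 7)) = 19250 / 3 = 6416.67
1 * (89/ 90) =0.99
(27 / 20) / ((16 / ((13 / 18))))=39 / 640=0.06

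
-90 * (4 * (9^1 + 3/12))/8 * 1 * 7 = -11655/4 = -2913.75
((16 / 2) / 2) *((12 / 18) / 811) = 8 / 2433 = 0.00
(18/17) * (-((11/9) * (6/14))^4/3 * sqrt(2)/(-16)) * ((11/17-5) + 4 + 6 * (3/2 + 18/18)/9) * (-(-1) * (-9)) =-980947 * sqrt(2)/49960008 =-0.03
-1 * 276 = -276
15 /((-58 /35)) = -525 /58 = -9.05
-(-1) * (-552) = -552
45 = 45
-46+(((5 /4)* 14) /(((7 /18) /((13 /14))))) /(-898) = -578897 /12572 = -46.05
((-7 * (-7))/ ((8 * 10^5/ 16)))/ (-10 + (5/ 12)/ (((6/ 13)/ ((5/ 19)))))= -8379/ 83468750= -0.00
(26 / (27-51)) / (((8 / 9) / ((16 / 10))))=-39 / 20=-1.95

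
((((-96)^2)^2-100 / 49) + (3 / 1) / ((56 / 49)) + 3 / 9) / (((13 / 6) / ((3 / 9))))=99883156535 / 7644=13066870.30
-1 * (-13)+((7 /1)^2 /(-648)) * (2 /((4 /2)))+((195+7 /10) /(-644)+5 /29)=96762791 /7563780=12.79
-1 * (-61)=61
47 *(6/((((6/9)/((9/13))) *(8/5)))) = 183.03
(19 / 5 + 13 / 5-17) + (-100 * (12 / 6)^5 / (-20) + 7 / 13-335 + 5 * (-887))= -300304 / 65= -4620.06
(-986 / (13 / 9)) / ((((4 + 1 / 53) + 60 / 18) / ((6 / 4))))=-2116449 / 15197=-139.27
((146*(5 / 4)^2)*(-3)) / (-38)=5475 / 304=18.01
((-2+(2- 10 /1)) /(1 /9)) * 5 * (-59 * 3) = 79650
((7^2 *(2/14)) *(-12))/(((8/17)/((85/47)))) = -30345/94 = -322.82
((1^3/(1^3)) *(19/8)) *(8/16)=19/16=1.19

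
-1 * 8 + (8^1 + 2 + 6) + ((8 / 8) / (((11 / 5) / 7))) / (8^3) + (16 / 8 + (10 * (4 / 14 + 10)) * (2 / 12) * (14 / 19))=22.64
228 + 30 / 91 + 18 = 22416 / 91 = 246.33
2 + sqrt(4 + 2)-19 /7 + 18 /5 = sqrt(6) + 101 /35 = 5.34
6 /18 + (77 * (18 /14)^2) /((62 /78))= 104464 /651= 160.47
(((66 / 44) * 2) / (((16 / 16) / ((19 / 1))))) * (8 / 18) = 76 / 3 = 25.33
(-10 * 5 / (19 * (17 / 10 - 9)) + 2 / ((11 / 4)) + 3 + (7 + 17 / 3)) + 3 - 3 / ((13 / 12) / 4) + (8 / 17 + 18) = 274613594 / 10115391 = 27.15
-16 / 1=-16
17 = 17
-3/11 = -0.27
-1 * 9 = -9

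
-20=-20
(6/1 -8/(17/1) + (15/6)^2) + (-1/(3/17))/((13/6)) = 8101/884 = 9.16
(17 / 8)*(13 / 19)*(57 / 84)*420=3315 / 8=414.38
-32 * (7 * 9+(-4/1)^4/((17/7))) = -91616/17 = -5389.18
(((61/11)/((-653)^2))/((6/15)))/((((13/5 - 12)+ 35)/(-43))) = -65575/1200767744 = -0.00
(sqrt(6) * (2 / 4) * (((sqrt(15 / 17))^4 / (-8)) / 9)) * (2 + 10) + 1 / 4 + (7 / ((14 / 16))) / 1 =33 / 4 - 75 * sqrt(6) / 1156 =8.09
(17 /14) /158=17 /2212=0.01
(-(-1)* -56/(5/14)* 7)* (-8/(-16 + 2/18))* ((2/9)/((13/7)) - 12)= 12205312/1859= 6565.53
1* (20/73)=20/73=0.27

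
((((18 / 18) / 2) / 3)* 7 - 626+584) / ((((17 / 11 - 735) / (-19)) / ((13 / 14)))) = -95095 / 96816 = -0.98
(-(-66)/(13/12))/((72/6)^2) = 11/26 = 0.42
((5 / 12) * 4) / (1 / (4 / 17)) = 0.39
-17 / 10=-1.70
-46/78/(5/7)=-161/195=-0.83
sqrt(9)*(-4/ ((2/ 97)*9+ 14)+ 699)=721077/ 344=2096.15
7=7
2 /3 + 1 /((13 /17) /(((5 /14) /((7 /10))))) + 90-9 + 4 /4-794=-1358083 /1911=-710.67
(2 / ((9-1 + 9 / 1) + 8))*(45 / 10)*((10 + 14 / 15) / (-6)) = -82 / 125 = -0.66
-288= -288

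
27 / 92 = 0.29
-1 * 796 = -796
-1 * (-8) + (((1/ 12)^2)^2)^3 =8.00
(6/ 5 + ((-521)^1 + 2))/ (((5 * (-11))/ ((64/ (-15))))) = -55232/ 1375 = -40.17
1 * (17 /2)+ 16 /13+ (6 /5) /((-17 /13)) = 19477 /2210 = 8.81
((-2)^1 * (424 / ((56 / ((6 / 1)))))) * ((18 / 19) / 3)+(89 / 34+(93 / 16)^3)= 170.30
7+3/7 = 52/7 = 7.43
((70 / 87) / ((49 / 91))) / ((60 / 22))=143 / 261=0.55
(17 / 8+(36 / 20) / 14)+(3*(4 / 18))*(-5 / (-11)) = 23623 / 9240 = 2.56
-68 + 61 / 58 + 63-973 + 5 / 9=-976.39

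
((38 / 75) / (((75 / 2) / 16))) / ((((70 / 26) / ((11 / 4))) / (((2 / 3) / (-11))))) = -0.01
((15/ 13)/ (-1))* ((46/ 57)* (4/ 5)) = -184/ 247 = -0.74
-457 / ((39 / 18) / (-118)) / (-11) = -323556 / 143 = -2262.63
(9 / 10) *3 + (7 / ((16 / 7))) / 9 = 3.04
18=18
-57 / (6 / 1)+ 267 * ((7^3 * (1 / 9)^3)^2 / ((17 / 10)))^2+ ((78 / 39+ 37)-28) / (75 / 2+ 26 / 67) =-1293452588227304945 / 276263723126904462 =-4.68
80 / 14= 5.71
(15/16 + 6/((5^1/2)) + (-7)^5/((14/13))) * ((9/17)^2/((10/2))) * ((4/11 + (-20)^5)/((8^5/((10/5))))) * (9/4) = 471046572683739/1225523200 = 384363.65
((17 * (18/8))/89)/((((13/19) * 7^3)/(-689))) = -154071/122108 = -1.26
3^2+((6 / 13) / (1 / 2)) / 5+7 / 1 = 1052 / 65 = 16.18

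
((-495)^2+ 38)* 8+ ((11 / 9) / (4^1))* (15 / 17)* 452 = 99991919 / 51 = 1960625.86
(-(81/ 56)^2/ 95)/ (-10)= 0.00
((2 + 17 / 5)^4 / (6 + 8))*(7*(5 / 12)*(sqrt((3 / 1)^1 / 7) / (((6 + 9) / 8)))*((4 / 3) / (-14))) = -39366*sqrt(21) / 30625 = -5.89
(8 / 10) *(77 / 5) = 308 / 25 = 12.32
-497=-497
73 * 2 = 146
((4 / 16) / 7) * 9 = 9 / 28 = 0.32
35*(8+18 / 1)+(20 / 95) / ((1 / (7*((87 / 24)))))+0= 34783 / 38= 915.34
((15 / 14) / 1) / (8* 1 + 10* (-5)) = -5 / 196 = -0.03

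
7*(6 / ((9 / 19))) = 266 / 3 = 88.67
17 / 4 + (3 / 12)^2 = 69 / 16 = 4.31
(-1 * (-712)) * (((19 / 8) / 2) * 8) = 6764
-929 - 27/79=-73418/79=-929.34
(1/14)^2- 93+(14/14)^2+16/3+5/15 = -50761/588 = -86.33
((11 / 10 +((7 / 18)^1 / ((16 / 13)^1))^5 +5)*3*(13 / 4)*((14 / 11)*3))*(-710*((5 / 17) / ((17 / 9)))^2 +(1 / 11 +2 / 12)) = -514289576109322176908927 / 133491076578064465920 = -3852.61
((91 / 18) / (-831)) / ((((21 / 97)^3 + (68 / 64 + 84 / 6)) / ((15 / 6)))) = -1661064860 / 1646145617751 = -0.00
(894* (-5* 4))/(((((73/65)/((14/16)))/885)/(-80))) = 71998290000/73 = 986277945.21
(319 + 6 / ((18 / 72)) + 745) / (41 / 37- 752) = -40256 / 27783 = -1.45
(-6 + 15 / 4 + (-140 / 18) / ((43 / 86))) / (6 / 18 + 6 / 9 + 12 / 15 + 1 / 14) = -9.51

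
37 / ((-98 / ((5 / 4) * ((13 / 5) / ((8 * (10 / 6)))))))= -1443 / 15680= -0.09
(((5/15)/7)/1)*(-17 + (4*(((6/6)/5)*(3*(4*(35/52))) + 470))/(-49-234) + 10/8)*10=-1649365/154518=-10.67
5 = 5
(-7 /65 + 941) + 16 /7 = 943.18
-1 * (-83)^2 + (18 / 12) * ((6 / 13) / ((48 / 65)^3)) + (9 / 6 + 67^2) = -29451643 / 12288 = -2396.78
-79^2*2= -12482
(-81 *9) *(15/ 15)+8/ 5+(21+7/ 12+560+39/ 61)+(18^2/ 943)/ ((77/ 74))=-38494030079/ 265756260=-144.85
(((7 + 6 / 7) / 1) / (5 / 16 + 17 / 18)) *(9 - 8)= 7920 / 1267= 6.25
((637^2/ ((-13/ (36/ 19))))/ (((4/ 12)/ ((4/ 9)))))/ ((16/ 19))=-93639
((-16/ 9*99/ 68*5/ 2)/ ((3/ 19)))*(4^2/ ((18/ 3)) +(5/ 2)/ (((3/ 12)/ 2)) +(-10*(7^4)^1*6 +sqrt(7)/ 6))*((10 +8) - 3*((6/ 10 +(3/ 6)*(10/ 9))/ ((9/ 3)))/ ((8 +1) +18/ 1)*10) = 3856297121600/ 37179 - 4462150*sqrt(7)/ 37179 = 103722136.58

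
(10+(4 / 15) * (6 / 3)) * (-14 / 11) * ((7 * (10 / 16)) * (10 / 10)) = -3871 / 66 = -58.65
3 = 3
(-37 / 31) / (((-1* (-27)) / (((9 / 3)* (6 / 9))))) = -74 / 837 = -0.09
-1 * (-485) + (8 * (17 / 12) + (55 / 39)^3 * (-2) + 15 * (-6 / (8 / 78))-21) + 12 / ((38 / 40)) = -890704111 / 2254122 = -395.14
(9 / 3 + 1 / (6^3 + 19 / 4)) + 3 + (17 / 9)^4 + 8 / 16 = 222864293 / 11586726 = 19.23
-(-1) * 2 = 2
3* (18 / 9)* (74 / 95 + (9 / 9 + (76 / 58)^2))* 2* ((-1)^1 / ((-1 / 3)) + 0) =10055124 / 79895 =125.85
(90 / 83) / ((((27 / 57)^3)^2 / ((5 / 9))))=2352294050 / 44109603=53.33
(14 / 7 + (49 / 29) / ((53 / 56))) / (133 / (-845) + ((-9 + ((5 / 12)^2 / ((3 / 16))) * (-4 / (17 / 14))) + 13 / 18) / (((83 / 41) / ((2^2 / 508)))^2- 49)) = -501088767084603360 / 20858482707797171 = -24.02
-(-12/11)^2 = -144/121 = -1.19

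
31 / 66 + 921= 60817 / 66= 921.47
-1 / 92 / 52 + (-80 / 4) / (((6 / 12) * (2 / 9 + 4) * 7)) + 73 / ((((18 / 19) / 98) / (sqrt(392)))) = -861253 / 636272 + 951482 * sqrt(2) / 9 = 149509.62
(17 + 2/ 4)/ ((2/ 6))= 105/ 2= 52.50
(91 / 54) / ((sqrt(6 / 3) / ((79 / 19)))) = 7189 * sqrt(2) / 2052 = 4.95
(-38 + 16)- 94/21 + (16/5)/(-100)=-69584/2625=-26.51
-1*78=-78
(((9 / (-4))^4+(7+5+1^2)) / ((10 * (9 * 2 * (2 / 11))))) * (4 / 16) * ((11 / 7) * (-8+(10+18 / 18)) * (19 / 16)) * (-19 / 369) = -431961409 / 5078384640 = -0.09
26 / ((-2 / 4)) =-52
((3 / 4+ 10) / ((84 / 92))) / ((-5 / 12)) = -989 / 35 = -28.26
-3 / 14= -0.21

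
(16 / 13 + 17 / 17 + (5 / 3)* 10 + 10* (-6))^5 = -117312577.44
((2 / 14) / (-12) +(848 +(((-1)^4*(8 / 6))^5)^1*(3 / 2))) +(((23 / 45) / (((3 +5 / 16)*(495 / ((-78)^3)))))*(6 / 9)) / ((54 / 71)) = 71862059041 / 99168300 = 724.65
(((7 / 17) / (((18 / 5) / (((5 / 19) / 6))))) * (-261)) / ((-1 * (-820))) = -1015 / 635664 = -0.00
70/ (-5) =-14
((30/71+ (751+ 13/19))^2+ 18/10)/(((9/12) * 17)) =44365.99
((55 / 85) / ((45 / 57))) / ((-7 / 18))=-2.11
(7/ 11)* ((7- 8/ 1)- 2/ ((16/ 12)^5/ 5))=-1099/ 512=-2.15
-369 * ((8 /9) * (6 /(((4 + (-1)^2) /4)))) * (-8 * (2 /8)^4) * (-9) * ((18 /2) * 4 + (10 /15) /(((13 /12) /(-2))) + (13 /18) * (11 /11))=-204303 /13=-15715.62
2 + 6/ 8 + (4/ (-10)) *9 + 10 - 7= 43/ 20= 2.15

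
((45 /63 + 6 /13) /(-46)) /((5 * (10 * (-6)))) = 107 /1255800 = 0.00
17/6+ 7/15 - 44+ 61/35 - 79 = -8257/70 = -117.96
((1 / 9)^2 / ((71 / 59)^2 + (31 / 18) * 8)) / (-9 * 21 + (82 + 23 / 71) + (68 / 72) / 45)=-22243590 / 2925870379529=-0.00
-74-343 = -417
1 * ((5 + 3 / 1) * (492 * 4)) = 15744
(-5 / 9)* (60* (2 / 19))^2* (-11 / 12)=22000 / 1083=20.31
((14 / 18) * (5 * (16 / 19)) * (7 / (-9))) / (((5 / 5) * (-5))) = 784 / 1539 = 0.51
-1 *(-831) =831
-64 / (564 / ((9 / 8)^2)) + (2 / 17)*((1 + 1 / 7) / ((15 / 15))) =-205 / 22372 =-0.01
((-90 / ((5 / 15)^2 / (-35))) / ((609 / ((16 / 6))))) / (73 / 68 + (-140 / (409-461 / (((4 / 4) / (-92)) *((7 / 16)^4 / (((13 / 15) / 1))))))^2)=319881776200705780398964800 / 2766297926836706118600917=115.64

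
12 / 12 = 1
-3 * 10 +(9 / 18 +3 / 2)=-28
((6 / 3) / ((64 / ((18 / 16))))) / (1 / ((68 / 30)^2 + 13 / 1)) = 4081 / 6400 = 0.64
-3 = -3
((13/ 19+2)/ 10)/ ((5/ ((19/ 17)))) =3/ 50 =0.06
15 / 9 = 5 / 3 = 1.67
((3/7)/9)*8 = 8/21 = 0.38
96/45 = 32/15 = 2.13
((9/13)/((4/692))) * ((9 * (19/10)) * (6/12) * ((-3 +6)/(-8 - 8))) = -798741/4160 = -192.01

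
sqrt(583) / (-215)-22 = -22-sqrt(583) / 215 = -22.11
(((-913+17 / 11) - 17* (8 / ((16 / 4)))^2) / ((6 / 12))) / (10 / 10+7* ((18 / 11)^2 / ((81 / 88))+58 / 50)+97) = -538700 / 34783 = -15.49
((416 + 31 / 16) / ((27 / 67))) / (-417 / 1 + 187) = -4.51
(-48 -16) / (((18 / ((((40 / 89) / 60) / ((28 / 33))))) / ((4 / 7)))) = -704 / 39249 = -0.02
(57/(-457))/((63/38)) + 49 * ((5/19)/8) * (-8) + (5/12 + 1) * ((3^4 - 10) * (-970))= -11861874487/121562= -97578.80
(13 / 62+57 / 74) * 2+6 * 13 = 91714 / 1147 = 79.96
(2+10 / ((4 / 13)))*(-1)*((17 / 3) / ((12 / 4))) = -391 / 6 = -65.17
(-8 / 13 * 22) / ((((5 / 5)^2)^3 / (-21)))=3696 / 13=284.31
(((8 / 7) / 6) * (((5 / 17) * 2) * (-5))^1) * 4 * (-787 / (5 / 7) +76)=820640 / 357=2298.71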